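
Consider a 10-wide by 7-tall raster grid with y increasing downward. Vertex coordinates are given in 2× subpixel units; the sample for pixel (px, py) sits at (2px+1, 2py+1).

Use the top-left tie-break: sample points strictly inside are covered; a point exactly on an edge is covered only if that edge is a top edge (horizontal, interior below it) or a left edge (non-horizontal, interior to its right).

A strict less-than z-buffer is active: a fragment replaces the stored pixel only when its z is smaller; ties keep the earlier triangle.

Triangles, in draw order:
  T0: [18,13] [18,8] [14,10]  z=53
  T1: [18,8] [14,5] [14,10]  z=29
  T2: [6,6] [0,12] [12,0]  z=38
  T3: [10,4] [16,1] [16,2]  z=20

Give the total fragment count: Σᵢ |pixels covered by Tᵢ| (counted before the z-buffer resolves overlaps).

T0:
  2·area = 20  (B↔C swapped to make it positive)
  edge (18, 13)→(14, 10): d=(-4,-3) top-left  bias=+0
  edge (14, 10)→(18, 8): d=(4,-2) top-left  bias=+0
  edge (18, 8)→(18, 13): d=(0,5) right/bottom  bias=-1
    (8,4)@(17, 9): e=[13,2,5] → X
    (9,4)@(19, 9): e=[19,6,-5] → .
    (8,5)@(17, 11): e=[5,10,5] → X
    (9,5)@(19, 11): e=[11,14,-5] → .
    (8,6)@(17, 13): e=[-3,18,5] → .
  covered (2 px):
    . . . . . . . . . .
    . . . . . . . . . .
    . . . . . . . . . .
    . . . . . . . . . .
    . . . . . . . . X .
    . . . . . . . . X .
    . . . . . . . . . .
T1:
  2·area = 20  (B↔C swapped to make it positive)
  edge (18, 8)→(14, 10): d=(-4,2) right/bottom  bias=-1
  edge (14, 10)→(14, 5): d=(0,-5) top-left  bias=+0
  edge (14, 5)→(18, 8): d=(4,3) right/bottom  bias=-1
    (7,3)@(15, 7): e=[10,5,5] → X
    (8,3)@(17, 7): e=[6,15,-1] → .
    (7,4)@(15, 9): e=[2,5,13] → X
    (8,4)@(17, 9): e=[-2,15,7] → .
    (7,5)@(15, 11): e=[-6,5,21] → .
  covered (2 px):
    . . . . . . . . . .
    . . . . . . . . . .
    . . . . . . . . . .
    . . . . . . . X . .
    . . . . . . . X . .
    . . . . . . . . . .
    . . . . . . . . . .
T2:
  degenerate (2·area = 0) — covers nothing
T3:
  2·area = 6
  edge (10, 4)→(16, 1): d=(6,-3) top-left  bias=+0
  edge (16, 1)→(16, 2): d=(0,1) right/bottom  bias=-1
  edge (16, 2)→(10, 4): d=(-6,2) right/bottom  bias=-1
    (9,0)@(19, 1): e=[9,-3,0] → .  [on edge]
    (6,1)@(13, 3): e=[3,3,0] → .  [on edge]
    (3,2)@(7, 5): e=[-3,9,0] → .  [on edge]
    (0,3)@(1, 7): e=[-9,15,0] → .  [on edge]
  covered (0 px):
    . . . . . . . . . .
    . . . . . . . . . .
    . . . . . . . . . .
    . . . . . . . . . .
    . . . . . . . . . .
    . . . . . . . . . .
    . . . . . . . . . .

Answer: 4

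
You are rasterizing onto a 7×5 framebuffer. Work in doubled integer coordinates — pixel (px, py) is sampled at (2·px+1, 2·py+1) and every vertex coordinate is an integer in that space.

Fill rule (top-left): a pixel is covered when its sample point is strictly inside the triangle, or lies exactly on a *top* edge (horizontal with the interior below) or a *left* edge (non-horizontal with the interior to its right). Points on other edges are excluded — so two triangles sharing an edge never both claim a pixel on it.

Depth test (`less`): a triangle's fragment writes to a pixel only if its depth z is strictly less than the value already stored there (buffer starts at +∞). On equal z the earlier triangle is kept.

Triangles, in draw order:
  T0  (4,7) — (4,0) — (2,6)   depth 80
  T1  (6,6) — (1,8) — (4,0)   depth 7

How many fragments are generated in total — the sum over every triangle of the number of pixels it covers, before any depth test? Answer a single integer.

T0:
  2·area = 14  (B↔C swapped to make it positive)
  edge (4, 7)→(2, 6): d=(-2,-1) top-left  bias=+0
  edge (2, 6)→(4, 0): d=(2,-6) top-left  bias=+0
  edge (4, 0)→(4, 7): d=(0,7) right/bottom  bias=-1
    (1,1)@(3, 3): e=[7,0,7] → X  [on edge]
    (2,1)@(5, 3): e=[9,12,-7] → .
    (1,2)@(3, 5): e=[3,4,7] → X
    (2,2)@(5, 5): e=[5,16,-7] → .
    (1,3)@(3, 7): e=[-1,8,7] → .
    (0,4)@(1, 9): e=[-7,0,21] → .  [on edge]
  covered (2 px):
    . . . . . . .
    . X . . . . .
    . X . . . . .
    . . . . . . .
    . . . . . . .
T1:
  2·area = 34
  edge (6, 6)→(1, 8): d=(-5,2) right/bottom  bias=-1
  edge (1, 8)→(4, 0): d=(3,-8) top-left  bias=+0
  edge (4, 0)→(6, 6): d=(2,6) right/bottom  bias=-1
    (1,1)@(3, 3): e=[21,1,12] → X
    (2,1)@(5, 3): e=[17,17,0] → .  [on edge]
    (1,2)@(3, 5): e=[11,7,16] → X
    (2,2)@(5, 5): e=[7,23,4] → X
    (3,2)@(7, 5): e=[3,39,-8] → .
    (1,3)@(3, 7): e=[1,13,20] → X
    (2,3)@(5, 7): e=[-3,29,8] → .
    (1,4)@(3, 9): e=[-9,19,24] → .
    (3,4)@(7, 9): e=[-17,51,0] → .  [on edge]
  covered (4 px):
    . . . . . . .
    . X . . . . .
    . X X . . . .
    . X . . . . .
    . . . . . . .

Final: 6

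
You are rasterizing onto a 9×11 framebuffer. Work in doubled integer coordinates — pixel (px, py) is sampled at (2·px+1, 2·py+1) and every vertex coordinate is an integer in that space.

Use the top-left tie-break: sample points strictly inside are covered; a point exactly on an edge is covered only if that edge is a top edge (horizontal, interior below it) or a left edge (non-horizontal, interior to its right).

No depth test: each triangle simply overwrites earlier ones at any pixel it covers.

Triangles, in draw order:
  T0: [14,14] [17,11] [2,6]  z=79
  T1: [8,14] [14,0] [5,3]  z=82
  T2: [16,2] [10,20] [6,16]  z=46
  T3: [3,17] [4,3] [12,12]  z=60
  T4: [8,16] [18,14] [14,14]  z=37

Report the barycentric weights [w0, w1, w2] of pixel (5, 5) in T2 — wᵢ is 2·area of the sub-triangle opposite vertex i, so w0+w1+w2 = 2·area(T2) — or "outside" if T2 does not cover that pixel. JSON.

T0:
  2·area = 60  (B↔C swapped to make it positive)
  edge (14, 14)→(2, 6): d=(-12,-8) top-left  bias=+0
  edge (2, 6)→(17, 11): d=(15,5) right/bottom  bias=-1
  edge (17, 11)→(14, 14): d=(-3,3) right/bottom  bias=-1
    (2,3)@(5, 7): e=[12,0,48] → ·  [on edge]
    (3,4)@(7, 9): e=[4,20,36] → #
    (4,4)@(9, 9): e=[20,10,30] → #
    (5,4)@(11, 9): e=[36,0,24] → ·  [on edge]
    (3,5)@(7, 11): e=[-20,50,30] → ·
    (4,5)@(9, 11): e=[-4,40,24] → ·
    (5,5)@(11, 11): e=[12,30,18] → #
    (6,5)@(13, 11): e=[28,20,12] → #
    (7,5)@(15, 11): e=[44,10,6] → #
    (8,5)@(17, 11): e=[60,0,0] → ·  [on edge]
    (5,6)@(11, 13): e=[-12,60,12] → ·
    (6,6)@(13, 13): e=[4,50,6] → #
    (7,6)@(15, 13): e=[20,40,0] → ·  [on edge]
    (6,7)@(13, 15): e=[-20,80,0] → ·  [on edge]
    (5,8)@(11, 17): e=[-60,120,0] → ·  [on edge]
    (4,9)@(9, 19): e=[-100,160,0] → ·  [on edge]
    (3,10)@(7, 21): e=[-140,200,0] → ·  [on edge]
  covered (6 px):
    · · · · · · · · ·
    · · · · · · · · ·
    · · · · · · · · ·
    · · · · · · · · ·
    · · · # # · · · ·
    · · · · · # # # ·
    · · · · · · # · ·
    · · · · · · · · ·
    · · · · · · · · ·
    · · · · · · · · ·
    · · · · · · · · ·
T1:
  2·area = 108  (B↔C swapped to make it positive)
  edge (8, 14)→(5, 3): d=(-3,-11) top-left  bias=+0
  edge (5, 3)→(14, 0): d=(9,-3) top-left  bias=+0
  edge (14, 0)→(8, 14): d=(-6,14) right/bottom  bias=-1
    (5,0)@(11, 1): e=[72,0,36] → #  [on edge]
    (6,0)@(13, 1): e=[94,6,8] → #
    (7,0)@(15, 1): e=[116,12,-20] → ·
    (2,1)@(5, 3): e=[0,0,108] → #  [on edge]
    (3,1)@(7, 3): e=[22,6,80] → #
    (4,1)@(9, 3): e=[44,12,52] → #
    (6,1)@(13, 3): e=[88,24,-4] → ·
    (2,2)@(5, 5): e=[-6,18,96] → ·
    (3,2)@(7, 5): e=[16,24,68] → #
    (6,2)@(13, 5): e=[82,42,-16] → ·
    (3,3)@(7, 7): e=[10,42,56] → #
    (5,3)@(11, 7): e=[54,54,0] → ·  [on edge]
    (2,10)@(5, 21): e=[-54,162,0] → ·  [on edge]
  covered (14 px):
    · · · · · # # · ·
    · · # # # # · · ·
    · · · # # # · · ·
    · · · # # · · · ·
    · · · # # · · · ·
    · · · · # · · · ·
    · · · · · · · · ·
    · · · · · · · · ·
    · · · · · · · · ·
    · · · · · · · · ·
    · · · · · · · · ·
T2:
  2·area = 96
  edge (16, 2)→(10, 20): d=(-6,18) right/bottom  bias=-1
  edge (10, 20)→(6, 16): d=(-4,-4) top-left  bias=+0
  edge (6, 16)→(16, 2): d=(10,-14) top-left  bias=+0
    (7,2)@(15, 5): e=[0,80,16] → ·  [on edge]
    (6,3)@(13, 7): e=[24,64,8] → #
    (7,3)@(15, 7): e=[-12,72,36] → ·
    (5,4)@(11, 9): e=[48,48,0] → #  [on edge]
    (7,4)@(15, 9): e=[-24,64,56] → ·
    (0,5)@(1, 11): e=[216,0,-120] → ·  [on edge]
    (5,5)@(11, 11): e=[36,40,20] → #
    (6,5)@(13, 11): e=[0,48,48] → ·  [on edge]
    (1,6)@(3, 13): e=[168,0,-72] → ·  [on edge]
    (4,6)@(9, 13): e=[60,24,12] → #
    (6,6)@(13, 13): e=[-12,40,68] → ·
    (2,7)@(5, 15): e=[120,0,-24] → ·  [on edge]
    (3,8)@(7, 17): e=[72,0,24] → #  [on edge]
    (5,8)@(11, 17): e=[0,16,80] → ·  [on edge]
    (4,9)@(9, 19): e=[24,0,72] → #  [on edge]
    (5,10)@(11, 21): e=[-24,0,120] → ·  [on edge]
  covered (12 px):
    · · · · · · · · ·
    · · · · · · · · ·
    · · · · · · · · ·
    · · · · · · # · ·
    · · · · · # # · ·
    · · · · · # · · ·
    · · · · # # · · ·
    · · · # # # · · ·
    · · · # # · · · ·
    · · · · # · · · ·
    · · · · · · · · ·
T3:
  2·area = 121
  edge (3, 17)→(4, 3): d=(1,-14) top-left  bias=+0
  edge (4, 3)→(12, 12): d=(8,9) right/bottom  bias=-1
  edge (12, 12)→(3, 17): d=(-9,5) right/bottom  bias=-1
    (2,2)@(5, 5): e=[16,7,98] → #
    (3,2)@(7, 5): e=[44,-11,88] → ·
    (2,3)@(5, 7): e=[18,23,80] → #
    (3,3)@(7, 7): e=[46,5,70] → #
    (4,3)@(9, 7): e=[74,-13,60] → ·
    (2,4)@(5, 9): e=[20,39,62] → #
    (4,4)@(9, 9): e=[76,3,42] → #
    (5,4)@(11, 9): e=[104,-15,32] → ·
    (2,5)@(5, 11): e=[22,55,44] → #
    (5,5)@(11, 11): e=[106,1,14] → #
    (6,5)@(13, 11): e=[134,-17,4] → ·
    (2,6)@(5, 13): e=[24,71,26] → #
    (1,8)@(3, 17): e=[0,121,0] → ·  [on edge]
  covered (14 px):
    · · · · · · · · ·
    · · · · · · · · ·
    · · # · · · · · ·
    · · # # · · · · ·
    · · # # # · · · ·
    · · # # # # · · ·
    · · # # # · · · ·
    · · # · · · · · ·
    · · · · · · · · ·
    · · · · · · · · ·
    · · · · · · · · ·
T4:
  2·area = 8  (B↔C swapped to make it positive)
  edge (8, 16)→(14, 14): d=(6,-2) top-left  bias=+0
  edge (14, 14)→(18, 14): d=(4,0) top-left  bias=+0
  edge (18, 14)→(8, 16): d=(-10,2) right/bottom  bias=-1
    (8,6)@(17, 13): e=[0,-4,12] → ·  [on edge]
    (5,7)@(11, 15): e=[0,4,4] → #  [on edge]
    (6,7)@(13, 15): e=[4,4,0] → ·  [on edge]
    (1,8)@(3, 17): e=[-4,12,0] → ·  [on edge]
    (2,8)@(5, 17): e=[0,12,-4] → ·  [on edge]
    (5,8)@(11, 17): e=[12,12,-16] → ·
  covered (1 px):
    · · · · · · · · ·
    · · · · · · · · ·
    · · · · · · · · ·
    · · · · · · · · ·
    · · · · · · · · ·
    · · · · · · · · ·
    · · · · · · · · ·
    · · · · · # · · ·
    · · · · · · · · ·
    · · · · · · · · ·
    · · · · · · · · ·

Answer: [40,20,36]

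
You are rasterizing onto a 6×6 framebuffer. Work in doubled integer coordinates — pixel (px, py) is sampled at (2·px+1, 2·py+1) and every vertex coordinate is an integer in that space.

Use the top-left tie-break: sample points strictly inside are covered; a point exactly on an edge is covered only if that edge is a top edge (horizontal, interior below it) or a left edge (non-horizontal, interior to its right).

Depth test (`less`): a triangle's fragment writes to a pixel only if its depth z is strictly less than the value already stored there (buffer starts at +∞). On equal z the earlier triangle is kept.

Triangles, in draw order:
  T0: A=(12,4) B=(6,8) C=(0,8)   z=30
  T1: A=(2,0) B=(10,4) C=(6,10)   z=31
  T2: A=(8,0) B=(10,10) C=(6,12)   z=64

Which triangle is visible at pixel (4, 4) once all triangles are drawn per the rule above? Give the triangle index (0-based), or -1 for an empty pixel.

T0:
  2·area = 24
  edge (12, 4)→(6, 8): d=(-6,4) right/bottom  bias=-1
  edge (6, 8)→(0, 8): d=(-6,0) right/bottom  bias=-1
  edge (0, 8)→(12, 4): d=(12,-4) top-left  bias=+0
    (4,2)@(9, 5): e=[6,18,0] → #  [on edge]
    (5,2)@(11, 5): e=[-2,18,8] → ·
    (1,3)@(3, 7): e=[18,6,0] → #  [on edge]
    (2,3)@(5, 7): e=[10,6,8] → #
    (3,3)@(7, 7): e=[2,6,16] → #
    (4,3)@(9, 7): e=[-6,6,24] → ·
    (1,4)@(3, 9): e=[6,-6,24] → ·
    (2,4)@(5, 9): e=[-2,-6,32] → ·
    (3,4)@(7, 9): e=[-10,-6,40] → ·
  covered (4 px):
    · · · · · ·
    · · · · · ·
    · · · · # ·
    · # # # · ·
    · · · · · ·
    · · · · · ·
T1:
  2·area = 64
  edge (2, 0)→(10, 4): d=(8,4) right/bottom  bias=-1
  edge (10, 4)→(6, 10): d=(-4,6) right/bottom  bias=-1
  edge (6, 10)→(2, 0): d=(-4,-10) top-left  bias=+0
    (1,0)@(3, 1): e=[4,54,6] → #
    (2,0)@(5, 1): e=[-4,42,26] → ·
    (1,1)@(3, 3): e=[20,46,-2] → ·
    (2,1)@(5, 3): e=[12,34,18] → #
    (3,1)@(7, 3): e=[4,22,38] → #
    (4,1)@(9, 3): e=[-4,10,58] → ·
    (2,2)@(5, 5): e=[28,26,10] → #
    (4,2)@(9, 5): e=[12,2,50] → #
    (5,2)@(11, 5): e=[4,-10,70] → ·
    (2,3)@(5, 7): e=[44,18,2] → #
    (4,3)@(9, 7): e=[28,-6,42] → ·
    (2,4)@(5, 9): e=[60,10,-6] → ·
  covered (8 px):
    · # · · · ·
    · · # # · ·
    · · # # # ·
    · · # # · ·
    · · · · · ·
    · · · · · ·
T2:
  2·area = 44
  edge (8, 0)→(10, 10): d=(2,10) right/bottom  bias=-1
  edge (10, 10)→(6, 12): d=(-4,2) right/bottom  bias=-1
  edge (6, 12)→(8, 0): d=(2,-12) top-left  bias=+0
    (4,2)@(9, 5): e=[0,22,22] → ·  [on edge]
    (3,3)@(7, 7): e=[24,18,2] → #
    (4,3)@(9, 7): e=[4,14,26] → #
    (5,3)@(11, 7): e=[-16,10,50] → ·
    (3,4)@(7, 9): e=[28,10,6] → #
    (5,4)@(11, 9): e=[-12,2,54] → ·
    (3,5)@(7, 11): e=[32,2,10] → #
    (4,5)@(9, 11): e=[12,-2,34] → ·
  covered (5 px):
    · · · · · ·
    · · · · · ·
    · · · · · ·
    · · · # # ·
    · · · # # ·
    · · · # · ·

Z-buffer (winner per pixel, '.' = empty):
  . 1 . . . .
  . . 1 1 . .
  . . 1 1 0 .
  . 0 0 0 2 .
  . . . 2 2 .
  . . . 2 . .

Answer: 2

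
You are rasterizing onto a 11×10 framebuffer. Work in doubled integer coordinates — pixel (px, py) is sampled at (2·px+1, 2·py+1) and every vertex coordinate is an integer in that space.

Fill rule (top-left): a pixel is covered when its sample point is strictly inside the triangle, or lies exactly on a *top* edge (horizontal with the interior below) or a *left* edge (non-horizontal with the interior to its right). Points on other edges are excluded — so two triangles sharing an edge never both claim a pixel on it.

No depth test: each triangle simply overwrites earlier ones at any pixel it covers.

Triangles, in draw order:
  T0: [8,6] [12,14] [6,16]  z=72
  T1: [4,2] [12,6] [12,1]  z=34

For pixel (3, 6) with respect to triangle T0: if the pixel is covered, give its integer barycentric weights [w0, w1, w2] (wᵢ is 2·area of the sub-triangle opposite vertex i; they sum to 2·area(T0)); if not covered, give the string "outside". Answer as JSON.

T0:
  2·area = 56
  edge (8, 6)→(12, 14): d=(4,8) right/bottom  bias=-1
  edge (12, 14)→(6, 16): d=(-6,2) right/bottom  bias=-1
  edge (6, 16)→(8, 6): d=(2,-10) top-left  bias=+0
    (4,0)@(9, 1): e=[-28,84,0] → ·  [on edge]
    (4,4)@(9, 9): e=[4,36,16] → █
    (5,4)@(11, 9): e=[-12,32,36] → ·
    (3,5)@(7, 11): e=[28,28,0] → █  [on edge]
    (5,5)@(11, 11): e=[-4,20,40] → ·
    (10,5)@(21, 11): e=[-84,0,140] → ·  [on edge]
    (3,6)@(7, 13): e=[36,16,4] → █
    (5,6)@(11, 13): e=[4,8,44] → █
    (6,6)@(13, 13): e=[-12,4,64] → ·
    (7,6)@(15, 13): e=[-28,0,84] → ·  [on edge]
    (3,7)@(7, 15): e=[44,4,8] → █
    (4,7)@(9, 15): e=[28,0,28] → ·  [on edge]
    (1,8)@(3, 17): e=[84,0,-28] → ·  [on edge]
  covered (7 px):
    · · · · · · · · · · ·
    · · · · · · · · · · ·
    · · · · · · · · · · ·
    · · · · · · · · · · ·
    · · · · █ · · · · · ·
    · · · █ █ · · · · · ·
    · · · █ █ █ · · · · ·
    · · · █ · · · · · · ·
    · · · · · · · · · · ·
    · · · · · · · · · · ·
T1:
  2·area = 40  (B↔C swapped to make it positive)
  edge (4, 2)→(12, 1): d=(8,-1) top-left  bias=+0
  edge (12, 1)→(12, 6): d=(0,5) right/bottom  bias=-1
  edge (12, 6)→(4, 2): d=(-8,-4) top-left  bias=+0
    (3,1)@(7, 3): e=[11,25,4] → █
    (4,1)@(9, 3): e=[13,15,12] → █
    (5,1)@(11, 3): e=[15,5,20] → █
    (6,1)@(13, 3): e=[17,-5,28] → ·
    (3,2)@(7, 5): e=[27,25,-12] → ·
    (4,2)@(9, 5): e=[29,15,-4] → ·
    (5,2)@(11, 5): e=[31,5,4] → █
    (6,2)@(13, 5): e=[33,-5,12] → ·
    (5,3)@(11, 7): e=[47,5,-12] → ·
  covered (4 px):
    · · · · · · · · · · ·
    · · · █ █ █ · · · · ·
    · · · · · █ · · · · ·
    · · · · · · · · · · ·
    · · · · · · · · · · ·
    · · · · · · · · · · ·
    · · · · · · · · · · ·
    · · · · · · · · · · ·
    · · · · · · · · · · ·
    · · · · · · · · · · ·

Answer: [16,4,36]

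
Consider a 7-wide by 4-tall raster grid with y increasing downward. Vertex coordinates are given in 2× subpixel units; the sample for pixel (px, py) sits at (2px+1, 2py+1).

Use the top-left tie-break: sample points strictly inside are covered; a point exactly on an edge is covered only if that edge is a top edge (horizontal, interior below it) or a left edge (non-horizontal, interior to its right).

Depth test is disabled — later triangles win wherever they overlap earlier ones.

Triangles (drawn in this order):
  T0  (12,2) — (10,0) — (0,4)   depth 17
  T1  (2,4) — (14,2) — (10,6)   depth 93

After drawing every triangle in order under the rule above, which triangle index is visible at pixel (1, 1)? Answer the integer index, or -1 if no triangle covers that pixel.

T0:
  2·area = 28  (B↔C swapped to make it positive)
  edge (12, 2)→(0, 4): d=(-12,2) right/bottom  bias=-1
  edge (0, 4)→(10, 0): d=(10,-4) top-left  bias=+0
  edge (10, 0)→(12, 2): d=(2,2) right/bottom  bias=-1
    (4,0)@(9, 1): e=[18,6,4] → X
    (5,0)@(11, 1): e=[14,14,0] → .  [on edge]
    (1,1)@(3, 3): e=[6,2,20] → X
    (2,1)@(5, 3): e=[2,10,16] → X
    (3,1)@(7, 3): e=[-2,18,12] → .
    (4,1)@(9, 3): e=[-6,26,8] → .
    (6,1)@(13, 3): e=[-14,42,0] → .  [on edge]
    (1,2)@(3, 5): e=[-18,22,24] → .
    (2,2)@(5, 5): e=[-22,30,20] → .
  covered (3 px):
    . . . . X . .
    . X X . . . .
    . . . . . . .
    . . . . . . .
T1:
  2·area = 40
  edge (2, 4)→(14, 2): d=(12,-2) top-left  bias=+0
  edge (14, 2)→(10, 6): d=(-4,4) right/bottom  bias=-1
  edge (10, 6)→(2, 4): d=(-8,-2) top-left  bias=+0
    (4,1)@(9, 3): e=[2,16,22] → X
    (5,1)@(11, 3): e=[6,8,26] → X
    (6,1)@(13, 3): e=[10,0,30] → .  [on edge]
    (3,2)@(7, 5): e=[22,16,2] → X
    (5,2)@(11, 5): e=[30,0,10] → .  [on edge]
    (3,3)@(7, 7): e=[46,8,-14] → .
    (4,3)@(9, 7): e=[50,0,-10] → .  [on edge]
  covered (4 px):
    . . . . . . .
    . . . . X X .
    . . . X X . .
    . . . . . . .

Z-buffer (winner per pixel, '.' = empty):
  . . . . 0 . .
  . 0 0 . 1 1 .
  . . . 1 1 . .
  . . . . . . .

Final: 0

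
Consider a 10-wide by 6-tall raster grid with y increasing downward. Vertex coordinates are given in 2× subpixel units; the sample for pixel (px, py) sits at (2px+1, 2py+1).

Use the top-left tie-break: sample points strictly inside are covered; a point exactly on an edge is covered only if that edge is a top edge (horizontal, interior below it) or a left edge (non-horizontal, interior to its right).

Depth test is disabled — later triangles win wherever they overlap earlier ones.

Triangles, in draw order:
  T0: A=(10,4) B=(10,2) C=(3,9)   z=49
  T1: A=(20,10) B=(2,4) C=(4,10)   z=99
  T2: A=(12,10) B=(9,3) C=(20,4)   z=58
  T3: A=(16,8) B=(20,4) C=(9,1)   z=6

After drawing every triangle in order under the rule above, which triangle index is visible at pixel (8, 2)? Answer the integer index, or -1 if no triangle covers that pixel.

T0:
  2·area = 14  (B↔C swapped to make it positive)
  edge (10, 4)→(3, 9): d=(-7,5) right/bottom  bias=-1
  edge (3, 9)→(10, 2): d=(7,-7) top-left  bias=+0
  edge (10, 2)→(10, 4): d=(0,2) right/bottom  bias=-1
    (5,0)@(11, 1): e=[16,0,-2] → ·  [on edge]
    (4,1)@(9, 3): e=[12,0,2] → #  [on edge]
    (5,1)@(11, 3): e=[2,14,-2] → ·
    (3,2)@(7, 5): e=[8,0,6] → #  [on edge]
    (4,2)@(9, 5): e=[-2,14,2] → ·
    (2,3)@(5, 7): e=[4,0,10] → #  [on edge]
    (3,3)@(7, 7): e=[-6,14,6] → ·
    (1,4)@(3, 9): e=[0,0,14] → ·  [on edge]
    (2,4)@(5, 9): e=[-10,14,10] → ·
    (0,5)@(1, 11): e=[-4,0,18] → ·  [on edge]
  covered (3 px):
    · · · · · · · · · ·
    · · · · # · · · · ·
    · · · # · · · · · ·
    · · # · · · · · · ·
    · · · · · · · · · ·
    · · · · · · · · · ·
T1:
  2·area = 96  (B↔C swapped to make it positive)
  edge (20, 10)→(4, 10): d=(-16,0) right/bottom  bias=-1
  edge (4, 10)→(2, 4): d=(-2,-6) top-left  bias=+0
  edge (2, 4)→(20, 10): d=(18,6) right/bottom  bias=-1
    (0,0)@(1, 1): e=[144,0,-48] → ·  [on edge]
    (1,2)@(3, 5): e=[80,4,12] → #
    (2,2)@(5, 5): e=[80,16,0] → ·  [on edge]
    (1,3)@(3, 7): e=[48,0,48] → #  [on edge]
    (2,3)@(5, 7): e=[48,12,36] → #
    (3,3)@(7, 7): e=[48,24,24] → #
    (4,3)@(9, 7): e=[48,36,12] → #
    (5,3)@(11, 7): e=[48,48,0] → ·  [on edge]
    (1,4)@(3, 9): e=[16,-4,84] → ·
    (2,4)@(5, 9): e=[16,8,72] → #
    (5,4)@(11, 9): e=[16,44,36] → #
    (6,4)@(13, 9): e=[16,56,24] → #
    (8,4)@(17, 9): e=[16,80,0] → ·  [on edge]
  covered (11 px):
    · · · · · · · · · ·
    · · · · · · · · · ·
    · # · · · · · · · ·
    · # # # # · · · · ·
    · · # # # # # # · ·
    · · · · · · · · · ·
T2:
  2·area = 74
  edge (12, 10)→(9, 3): d=(-3,-7) top-left  bias=+0
  edge (9, 3)→(20, 4): d=(11,1) right/bottom  bias=-1
  edge (20, 4)→(12, 10): d=(-8,6) right/bottom  bias=-1
    (4,1)@(9, 3): e=[0,0,74] → ·  [on edge]
    (5,2)@(11, 5): e=[8,20,46] → #
    (6,2)@(13, 5): e=[22,18,34] → #
    (7,2)@(15, 5): e=[36,16,22] → #
    (8,2)@(17, 5): e=[50,14,10] → #
    (9,2)@(19, 5): e=[64,12,-2] → ·
    (5,3)@(11, 7): e=[2,42,30] → #
    (8,3)@(17, 7): e=[44,36,-6] → ·
    (5,4)@(11, 9): e=[-4,64,14] → ·
    (6,4)@(13, 9): e=[10,62,2] → #
    (7,4)@(15, 9): e=[24,60,-10] → ·
    (6,5)@(13, 11): e=[4,84,-14] → ·
  covered (8 px):
    · · · · · · · · · ·
    · · · · · · · · · ·
    · · · · · # # # # ·
    · · · · · # # # · ·
    · · · · · · # · · ·
    · · · · · · · · · ·
T3:
  2·area = 56  (B↔C swapped to make it positive)
  edge (16, 8)→(9, 1): d=(-7,-7) top-left  bias=+0
  edge (9, 1)→(20, 4): d=(11,3) right/bottom  bias=-1
  edge (20, 4)→(16, 8): d=(-4,4) right/bottom  bias=-1
    (4,0)@(9, 1): e=[0,0,56] → ·  [on edge]
    (5,1)@(11, 3): e=[0,16,40] → #  [on edge]
    (6,1)@(13, 3): e=[14,10,32] → #
    (7,1)@(15, 3): e=[28,4,24] → #
    (8,1)@(17, 3): e=[42,-2,16] → ·
    (5,2)@(11, 5): e=[-14,38,32] → ·
    (6,2)@(13, 5): e=[0,32,24] → #  [on edge]
    (8,2)@(17, 5): e=[28,20,8] → #
    (9,2)@(19, 5): e=[42,14,0] → ·  [on edge]
    (6,3)@(13, 7): e=[-14,54,16] → ·
    (7,3)@(15, 7): e=[0,48,8] → #  [on edge]
    (8,3)@(17, 7): e=[14,42,0] → ·  [on edge]
    (7,4)@(15, 9): e=[-14,70,0] → ·  [on edge]
    (8,4)@(17, 9): e=[0,64,-8] → ·  [on edge]
    (6,5)@(13, 11): e=[-42,98,0] → ·  [on edge]
    (9,5)@(19, 11): e=[0,80,-24] → ·  [on edge]
  covered (7 px):
    · · · · · · · · · ·
    · · · · · # # # · ·
    · · · · · · # # # ·
    · · · · · · · # · ·
    · · · · · · · · · ·
    · · · · · · · · · ·

Z-buffer (winner per pixel, '.' = empty):
  . . . . . . . . . .
  . . . . 0 3 3 3 . .
  . 1 . 0 . 2 3 3 3 .
  . 1 1 1 1 2 2 3 . .
  . . 1 1 1 1 2 1 . .
  . . . . . . . . . .

Final: 3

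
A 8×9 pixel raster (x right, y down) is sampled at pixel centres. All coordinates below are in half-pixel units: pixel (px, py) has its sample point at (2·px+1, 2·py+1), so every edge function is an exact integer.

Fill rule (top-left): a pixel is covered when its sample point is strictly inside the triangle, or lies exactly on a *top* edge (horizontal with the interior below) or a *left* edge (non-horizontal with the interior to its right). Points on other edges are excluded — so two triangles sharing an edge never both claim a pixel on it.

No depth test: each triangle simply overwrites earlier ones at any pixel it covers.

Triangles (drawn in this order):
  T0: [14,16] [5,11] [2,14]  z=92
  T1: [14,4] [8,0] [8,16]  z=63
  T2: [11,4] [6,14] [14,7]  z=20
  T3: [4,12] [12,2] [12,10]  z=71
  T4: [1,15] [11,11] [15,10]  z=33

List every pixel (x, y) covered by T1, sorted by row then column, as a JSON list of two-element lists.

T0:
  2·area = 42  (B↔C swapped to make it positive)
  edge (14, 16)→(2, 14): d=(-12,-2) top-left  bias=+0
  edge (2, 14)→(5, 11): d=(3,-3) top-left  bias=+0
  edge (5, 11)→(14, 16): d=(9,5) right/bottom  bias=-1
    (7,0)@(15, 1): e=[182,0,-140] → .  [on edge]
    (6,1)@(13, 3): e=[154,0,-112] → .  [on edge]
    (5,2)@(11, 5): e=[126,0,-84] → .  [on edge]
    (4,3)@(9, 7): e=[98,0,-56] → .  [on edge]
    (3,4)@(7, 9): e=[70,0,-28] → .  [on edge]
    (2,5)@(5, 11): e=[42,0,0] → .  [on edge]
    (1,6)@(3, 13): e=[14,0,28] → X  [on edge]
    (2,6)@(5, 13): e=[18,6,18] → X
    (3,6)@(7, 13): e=[22,12,8] → X
    (4,6)@(9, 13): e=[26,18,-2] → .
    (0,7)@(1, 15): e=[-14,0,56] → .  [on edge]
    (1,7)@(3, 15): e=[-10,6,46] → .
  covered (5 px):
    . . . . . . . .
    . . . . . . . .
    . . . . . . . .
    . . . . . . . .
    . . . . . . . .
    . . . . . . . .
    . X X X . . . .
    . . . . X X . .
    . . . . . . . .
T1:
  2·area = 96  (B↔C swapped to make it positive)
  edge (14, 4)→(8, 16): d=(-6,12) right/bottom  bias=-1
  edge (8, 16)→(8, 0): d=(0,-16) top-left  bias=+0
  edge (8, 0)→(14, 4): d=(6,4) right/bottom  bias=-1
    (4,0)@(9, 1): e=[78,16,2] → X
    (5,0)@(11, 1): e=[54,48,-6] → .
    (4,1)@(9, 3): e=[66,16,14] → X
    (5,1)@(11, 3): e=[42,48,6] → X
    (6,1)@(13, 3): e=[18,80,-2] → .
    (4,2)@(9, 5): e=[54,16,26] → X
    (6,2)@(13, 5): e=[6,80,10] → X
    (7,2)@(15, 5): e=[-18,112,2] → .
    (4,3)@(9, 7): e=[42,16,38] → X
    (6,3)@(13, 7): e=[-6,80,22] → .
    (4,4)@(9, 9): e=[30,16,50] → X
    (6,4)@(13, 9): e=[-18,80,34] → .
  covered (12 px):
    . . . . X . . .
    . . . . X X . .
    . . . . X X X .
    . . . . X X . .
    . . . . X X . .
    . . . . X . . .
    . . . . X . . .
    . . . . . . . .
    . . . . . . . .
T2:
  2·area = 45  (B↔C swapped to make it positive)
  edge (11, 4)→(14, 7): d=(3,3) right/bottom  bias=-1
  edge (14, 7)→(6, 14): d=(-8,7) right/bottom  bias=-1
  edge (6, 14)→(11, 4): d=(5,-10) top-left  bias=+0
    (5,2)@(11, 5): e=[3,37,5] → X
    (6,2)@(13, 5): e=[-3,23,25] → .
    (5,3)@(11, 7): e=[9,21,15] → X
    (6,3)@(13, 7): e=[3,7,35] → X
    (7,3)@(15, 7): e=[-3,-7,55] → .
    (4,4)@(9, 9): e=[21,19,5] → X
    (6,4)@(13, 9): e=[9,-9,45] → .
    (4,5)@(9, 11): e=[27,3,15] → X
    (5,5)@(11, 11): e=[21,-11,35] → .
    (3,6)@(7, 13): e=[39,1,5] → X
    (4,6)@(9, 13): e=[33,-13,25] → .
    (3,7)@(7, 15): e=[45,-15,15] → .
  covered (7 px):
    . . . . . . . .
    . . . . . . . .
    . . . . . X . .
    . . . . . X X .
    . . . . X X . .
    . . . . X . . .
    . . . X . . . .
    . . . . . . . .
    . . . . . . . .
T3:
  2·area = 64
  edge (4, 12)→(12, 2): d=(8,-10) top-left  bias=+0
  edge (12, 2)→(12, 10): d=(0,8) right/bottom  bias=-1
  edge (12, 10)→(4, 12): d=(-8,2) right/bottom  bias=-1
    (5,2)@(11, 5): e=[14,8,42] → X
    (6,2)@(13, 5): e=[34,-8,38] → .
    (4,3)@(9, 7): e=[10,24,30] → X
    (6,3)@(13, 7): e=[50,-8,22] → .
    (3,4)@(7, 9): e=[6,40,18] → X
    (6,4)@(13, 9): e=[66,-8,6] → .
    (2,5)@(5, 11): e=[2,56,6] → X
    (4,5)@(9, 11): e=[42,24,-2] → .
    (5,5)@(11, 11): e=[62,8,-6] → .
    (2,6)@(5, 13): e=[18,56,-10] → .
    (3,6)@(7, 13): e=[38,40,-14] → .
  covered (8 px):
    . . . . . . . .
    . . . . . . . .
    . . . . . X . .
    . . . . X X . .
    . . . X X X . .
    . . X X . . . .
    . . . . . . . .
    . . . . . . . .
    . . . . . . . .
T4:
  2·area = 6
  edge (1, 15)→(11, 11): d=(10,-4) top-left  bias=+0
  edge (11, 11)→(15, 10): d=(4,-1) top-left  bias=+0
  edge (15, 10)→(1, 15): d=(-14,5) right/bottom  bias=-1
    (5,5)@(11, 11): e=[0,0,6] → X  [on edge]
    (6,5)@(13, 11): e=[8,2,-4] → .
    (1,6)@(3, 13): e=[-12,0,18] → .  [on edge]
    (5,6)@(11, 13): e=[20,8,-22] → .
    (0,7)@(1, 15): e=[0,6,0] → .  [on edge]
  covered (1 px):
    . . . . . . . .
    . . . . . . . .
    . . . . . . . .
    . . . . . . . .
    . . . . . . . .
    . . . . . X . .
    . . . . . . . .
    . . . . . . . .
    . . . . . . . .

Answer: [[4,0],[4,1],[5,1],[4,2],[5,2],[6,2],[4,3],[5,3],[4,4],[5,4],[4,5],[4,6]]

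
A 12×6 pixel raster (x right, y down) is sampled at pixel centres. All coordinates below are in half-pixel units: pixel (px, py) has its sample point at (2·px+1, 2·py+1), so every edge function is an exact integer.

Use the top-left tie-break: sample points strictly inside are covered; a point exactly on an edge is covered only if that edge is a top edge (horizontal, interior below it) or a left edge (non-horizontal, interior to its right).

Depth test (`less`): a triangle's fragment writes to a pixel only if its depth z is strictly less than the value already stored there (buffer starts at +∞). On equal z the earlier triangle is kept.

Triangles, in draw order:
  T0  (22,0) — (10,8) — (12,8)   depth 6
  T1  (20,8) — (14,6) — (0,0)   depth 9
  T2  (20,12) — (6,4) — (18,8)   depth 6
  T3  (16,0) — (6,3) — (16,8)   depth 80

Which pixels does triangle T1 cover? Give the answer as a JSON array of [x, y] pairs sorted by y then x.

T0:
  2·area = 16  (B↔C swapped to make it positive)
  edge (22, 0)→(12, 8): d=(-10,8) right/bottom  bias=-1
  edge (12, 8)→(10, 8): d=(-2,0) right/bottom  bias=-1
  edge (10, 8)→(22, 0): d=(12,-8) top-left  bias=+0
    (7,2)@(15, 5): e=[6,6,4] → █
    (8,2)@(17, 5): e=[-10,6,20] → ·
    (6,3)@(13, 7): e=[2,2,12] → █
    (7,3)@(15, 7): e=[-14,2,28] → ·
    (6,4)@(13, 9): e=[-18,-2,36] → ·
  covered (2 px):
    · · · · · · · · · · · ·
    · · · · · · · · · · · ·
    · · · · · · · █ · · · ·
    · · · · · · █ · · · · ·
    · · · · · · · · · · · ·
    · · · · · · · · · · · ·
T1:
  2·area = 8
  edge (20, 8)→(14, 6): d=(-6,-2) top-left  bias=+0
  edge (14, 6)→(0, 0): d=(-14,-6) top-left  bias=+0
  edge (0, 0)→(20, 8): d=(20,8) right/bottom  bias=-1
    (2,1)@(5, 3): e=[0,-12,20] → ·  [on edge]
    (3,1)@(7, 3): e=[4,0,4] → █  [on edge]
    (4,1)@(9, 3): e=[8,12,-12] → ·
    (3,2)@(7, 5): e=[-8,-28,44] → ·
    (5,2)@(11, 5): e=[0,-4,12] → ·  [on edge]
    (8,3)@(17, 7): e=[0,4,4] → █  [on edge]
    (9,3)@(19, 7): e=[4,16,-12] → ·
    (8,4)@(17, 9): e=[-12,-24,44] → ·
    (10,4)@(21, 9): e=[-4,0,12] → ·  [on edge]
    (11,4)@(23, 9): e=[0,12,-4] → ·  [on edge]
  covered (2 px):
    · · · · · · · · · · · ·
    · · · █ · · · · · · · ·
    · · · · · · · · · · · ·
    · · · · · · · · █ · · ·
    · · · · · · · · · · · ·
    · · · · · · · · · · · ·
T2:
  2·area = 40
  edge (20, 12)→(6, 4): d=(-14,-8) top-left  bias=+0
  edge (6, 4)→(18, 8): d=(12,4) right/bottom  bias=-1
  edge (18, 8)→(20, 12): d=(2,4) right/bottom  bias=-1
    (1,1)@(3, 3): e=[-10,0,50] → ·  [on edge]
    (4,2)@(9, 5): e=[10,0,30] → ·  [on edge]
    (6,3)@(13, 7): e=[14,8,18] → █
    (7,3)@(15, 7): e=[30,0,10] → ·  [on edge]
    (6,4)@(13, 9): e=[-14,32,22] → ·
    (7,4)@(15, 9): e=[2,24,14] → █
    (8,4)@(17, 9): e=[18,16,6] → █
    (9,4)@(19, 9): e=[34,8,-2] → ·
    (10,4)@(21, 9): e=[50,0,-10] → ·  [on edge]
    (7,5)@(15, 11): e=[-26,48,18] → ·
    (8,5)@(17, 11): e=[-10,40,10] → ·
    (9,5)@(19, 11): e=[6,32,2] → █
  covered (4 px):
    · · · · · · · · · · · ·
    · · · · · · · · · · · ·
    · · · · · · · · · · · ·
    · · · · · · █ · · · · ·
    · · · · · · · █ █ · · ·
    · · · · · · · · · █ · ·
T3:
  2·area = 80  (B↔C swapped to make it positive)
  edge (16, 0)→(16, 8): d=(0,8) right/bottom  bias=-1
  edge (16, 8)→(6, 3): d=(-10,-5) top-left  bias=+0
  edge (6, 3)→(16, 0): d=(10,-3) top-left  bias=+0
    (6,0)@(13, 1): e=[24,55,1] → █
    (7,0)@(15, 1): e=[8,65,7] → █
    (8,0)@(17, 1): e=[-8,75,13] → ·
    (3,1)@(7, 3): e=[72,5,3] → █
    (4,1)@(9, 3): e=[56,15,9] → █
    (5,1)@(11, 3): e=[40,25,15] → █
    (8,1)@(17, 3): e=[-8,55,33] → ·
    (3,2)@(7, 5): e=[72,-15,23] → ·
    (4,2)@(9, 5): e=[56,-5,29] → ·
    (5,2)@(11, 5): e=[40,5,35] → █
    (8,2)@(17, 5): e=[-8,35,53] → ·
    (5,3)@(11, 7): e=[40,-15,55] → ·
  covered (11 px):
    · · · · · · █ █ · · · ·
    · · · █ █ █ █ █ · · · ·
    · · · · · █ █ █ · · · ·
    · · · · · · · █ · · · ·
    · · · · · · · · · · · ·
    · · · · · · · · · · · ·

Final: [[3,1],[8,3]]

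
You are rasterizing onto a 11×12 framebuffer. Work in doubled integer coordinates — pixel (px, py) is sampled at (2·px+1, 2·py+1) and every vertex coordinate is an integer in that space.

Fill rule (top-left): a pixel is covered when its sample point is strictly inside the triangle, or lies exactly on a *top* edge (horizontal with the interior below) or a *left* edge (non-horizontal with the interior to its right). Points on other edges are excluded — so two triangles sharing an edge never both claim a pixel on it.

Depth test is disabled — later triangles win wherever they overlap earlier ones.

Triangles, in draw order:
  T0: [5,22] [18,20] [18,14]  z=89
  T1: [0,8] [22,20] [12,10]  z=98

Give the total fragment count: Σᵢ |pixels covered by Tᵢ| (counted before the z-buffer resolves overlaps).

T0:
  2·area = 78  (B↔C swapped to make it positive)
  edge (5, 22)→(18, 14): d=(13,-8) top-left  bias=+0
  edge (18, 14)→(18, 20): d=(0,6) right/bottom  bias=-1
  edge (18, 20)→(5, 22): d=(-13,2) right/bottom  bias=-1
    (8,7)@(17, 15): e=[5,6,67] → █
    (9,7)@(19, 15): e=[21,-6,63] → ·
    (7,8)@(15, 17): e=[15,18,45] → █
    (9,8)@(19, 17): e=[47,-6,37] → ·
    (5,9)@(11, 19): e=[9,42,27] → █
    (6,9)@(13, 19): e=[25,30,23] → █
    (9,9)@(19, 19): e=[73,-6,11] → ·
    (3,10)@(7, 21): e=[3,66,9] → █
    (4,10)@(9, 21): e=[19,54,5] → █
    (6,10)@(13, 21): e=[51,30,-3] → ·
    (7,10)@(15, 21): e=[67,18,-7] → ·
    (8,10)@(17, 21): e=[83,6,-11] → ·
  covered (10 px):
    · · · · · · · · · · ·
    · · · · · · · · · · ·
    · · · · · · · · · · ·
    · · · · · · · · · · ·
    · · · · · · · · · · ·
    · · · · · · · · · · ·
    · · · · · · · · · · ·
    · · · · · · · · █ · ·
    · · · · · · · █ █ · ·
    · · · · · █ █ █ █ · ·
    · · · █ █ █ · · · · ·
    · · · · · · · · · · ·
T1:
  2·area = 100  (B↔C swapped to make it positive)
  edge (0, 8)→(12, 10): d=(12,2) right/bottom  bias=-1
  edge (12, 10)→(22, 20): d=(10,10) right/bottom  bias=-1
  edge (22, 20)→(0, 8): d=(-22,-12) top-left  bias=+0
    (1,0)@(3, 1): e=[-90,0,190] → ·  [on edge]
    (2,1)@(5, 3): e=[-70,0,170] → ·  [on edge]
    (3,2)@(7, 5): e=[-50,0,150] → ·  [on edge]
    (4,3)@(9, 7): e=[-30,0,130] → ·  [on edge]
    (1,4)@(3, 9): e=[6,80,14] → █
    (2,4)@(5, 9): e=[2,60,38] → █
    (3,4)@(7, 9): e=[-2,40,62] → ·
    (5,4)@(11, 9): e=[-10,0,110] → ·  [on edge]
    (1,5)@(3, 11): e=[30,100,-30] → ·
    (2,5)@(5, 11): e=[26,80,-6] → ·
    (3,5)@(7, 11): e=[22,60,18] → █
    (4,5)@(9, 11): e=[18,40,42] → █
    (6,5)@(13, 11): e=[10,0,90] → ·  [on edge]
    (7,6)@(15, 13): e=[30,0,70] → ·  [on edge]
    (8,7)@(17, 15): e=[50,0,50] → ·  [on edge]
    (9,8)@(19, 17): e=[70,0,30] → ·  [on edge]
    (10,9)@(21, 19): e=[90,0,10] → ·  [on edge]
  covered (10 px):
    · · · · · · · · · · ·
    · · · · · · · · · · ·
    · · · · · · · · · · ·
    · · · · · · · · · · ·
    · █ █ · · · · · · · ·
    · · · █ █ █ · · · · ·
    · · · · · █ █ · · · ·
    · · · · · · █ █ · · ·
    · · · · · · · · █ · ·
    · · · · · · · · · · ·
    · · · · · · · · · · ·
    · · · · · · · · · · ·

Final: 20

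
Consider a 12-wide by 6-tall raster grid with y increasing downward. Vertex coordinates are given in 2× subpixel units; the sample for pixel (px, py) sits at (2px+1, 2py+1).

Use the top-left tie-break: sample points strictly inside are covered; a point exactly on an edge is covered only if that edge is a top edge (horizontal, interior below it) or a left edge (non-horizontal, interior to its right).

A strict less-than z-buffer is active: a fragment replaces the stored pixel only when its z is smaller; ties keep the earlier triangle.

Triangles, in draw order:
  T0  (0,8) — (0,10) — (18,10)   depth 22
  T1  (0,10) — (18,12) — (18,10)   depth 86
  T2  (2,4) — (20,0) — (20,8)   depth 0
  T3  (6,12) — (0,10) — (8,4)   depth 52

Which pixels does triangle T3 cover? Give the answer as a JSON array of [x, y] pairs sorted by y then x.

T0:
  2·area = 36  (B↔C swapped to make it positive)
  edge (0, 8)→(18, 10): d=(18,2) right/bottom  bias=-1
  edge (18, 10)→(0, 10): d=(-18,0) right/bottom  bias=-1
  edge (0, 10)→(0, 8): d=(0,-2) top-left  bias=+0
    (0,4)@(1, 9): e=[16,18,2] → #
    (1,4)@(3, 9): e=[12,18,6] → #
    (2,4)@(5, 9): e=[8,18,10] → #
    (3,4)@(7, 9): e=[4,18,14] → #
    (4,4)@(9, 9): e=[0,18,18] → ·  [on edge]
    (0,5)@(1, 11): e=[52,-18,2] → ·
    (1,5)@(3, 11): e=[48,-18,6] → ·
    (2,5)@(5, 11): e=[44,-18,10] → ·
    (3,5)@(7, 11): e=[40,-18,14] → ·
  covered (4 px):
    · · · · · · · · · · · ·
    · · · · · · · · · · · ·
    · · · · · · · · · · · ·
    · · · · · · · · · · · ·
    # # # # · · · · · · · ·
    · · · · · · · · · · · ·
T1:
  2·area = 36  (B↔C swapped to make it positive)
  edge (0, 10)→(18, 10): d=(18,0) top-left  bias=+0
  edge (18, 10)→(18, 12): d=(0,2) right/bottom  bias=-1
  edge (18, 12)→(0, 10): d=(-18,-2) top-left  bias=+0
    (4,5)@(9, 11): e=[18,18,0] → #  [on edge]
    (5,5)@(11, 11): e=[18,14,4] → #
    (6,5)@(13, 11): e=[18,10,8] → #
    (7,5)@(15, 11): e=[18,6,12] → #
    (8,5)@(17, 11): e=[18,2,16] → #
    (9,5)@(19, 11): e=[18,-2,20] → ·
  covered (5 px):
    · · · · · · · · · · · ·
    · · · · · · · · · · · ·
    · · · · · · · · · · · ·
    · · · · · · · · · · · ·
    · · · · · · · · · · · ·
    · · · · # # # # # · · ·
T2:
  2·area = 144
  edge (2, 4)→(20, 0): d=(18,-4) top-left  bias=+0
  edge (20, 0)→(20, 8): d=(0,8) right/bottom  bias=-1
  edge (20, 8)→(2, 4): d=(-18,-4) top-left  bias=+0
    (8,0)@(17, 1): e=[6,24,114] → #
    (9,0)@(19, 1): e=[14,8,122] → #
    (10,0)@(21, 1): e=[22,-8,130] → ·
    (3,1)@(7, 3): e=[2,104,38] → #
    (4,1)@(9, 3): e=[10,88,46] → #
    (5,1)@(11, 3): e=[18,72,54] → #
    (6,1)@(13, 3): e=[26,56,62] → #
    (7,1)@(15, 3): e=[34,40,70] → #
    (10,1)@(21, 3): e=[58,-8,94] → ·
    (3,2)@(7, 5): e=[38,104,2] → #
    (10,2)@(21, 5): e=[94,-8,58] → ·
    (3,3)@(7, 7): e=[74,104,-34] → ·
  covered (18 px):
    · · · · · · · · # # · ·
    · · · # # # # # # # · ·
    · · · # # # # # # # · ·
    · · · · · · · · # # · ·
    · · · · · · · · · · · ·
    · · · · · · · · · · · ·
T3:
  2·area = 52
  edge (6, 12)→(0, 10): d=(-6,-2) top-left  bias=+0
  edge (0, 10)→(8, 4): d=(8,-6) top-left  bias=+0
  edge (8, 4)→(6, 12): d=(-2,8) right/bottom  bias=-1
    (3,2)@(7, 5): e=[44,2,6] → #
    (4,2)@(9, 5): e=[48,14,-10] → ·
    (2,3)@(5, 7): e=[28,6,18] → #
    (4,3)@(9, 7): e=[36,30,-14] → ·
    (1,4)@(3, 9): e=[12,10,30] → #
    (3,4)@(7, 9): e=[20,34,-2] → ·
    (1,5)@(3, 11): e=[0,26,26] → #  [on edge]
    (3,5)@(7, 11): e=[8,50,-6] → ·
  covered (7 px):
    · · · · · · · · · · · ·
    · · · · · · · · · · · ·
    · · · # · · · · · · · ·
    · · # # · · · · · · · ·
    · # # · · · · · · · · ·
    · # # · · · · · · · · ·

Result: [[3,2],[2,3],[3,3],[1,4],[2,4],[1,5],[2,5]]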